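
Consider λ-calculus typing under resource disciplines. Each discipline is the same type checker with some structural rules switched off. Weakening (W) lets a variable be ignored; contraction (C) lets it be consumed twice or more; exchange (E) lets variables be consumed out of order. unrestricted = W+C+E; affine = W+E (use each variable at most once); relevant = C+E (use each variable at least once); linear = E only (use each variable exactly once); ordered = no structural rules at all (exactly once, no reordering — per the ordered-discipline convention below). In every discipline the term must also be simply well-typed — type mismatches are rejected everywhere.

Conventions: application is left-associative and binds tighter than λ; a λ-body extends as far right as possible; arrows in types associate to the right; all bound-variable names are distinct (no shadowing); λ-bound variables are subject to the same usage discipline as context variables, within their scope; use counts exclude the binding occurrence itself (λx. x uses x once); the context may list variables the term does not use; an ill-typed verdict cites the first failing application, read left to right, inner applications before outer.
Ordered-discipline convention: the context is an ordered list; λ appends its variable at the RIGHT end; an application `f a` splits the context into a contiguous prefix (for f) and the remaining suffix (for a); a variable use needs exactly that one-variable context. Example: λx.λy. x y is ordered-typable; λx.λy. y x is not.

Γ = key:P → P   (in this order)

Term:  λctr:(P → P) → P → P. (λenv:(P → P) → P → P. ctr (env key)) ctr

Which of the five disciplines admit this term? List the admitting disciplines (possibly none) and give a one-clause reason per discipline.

accepted by: relevant, unrestricted
use counts: key ×1, ctr (λ-bound) ×2, env (λ-bound) ×1
left-to-right use order: ctr, env, key, ctr
typing: well-typed — term : ((P → P) → P → P) → P → P
ordered: ✗, repeated use of ctr ×2
linear: ✗, repeated use of ctr ×2
affine: ✗, repeated use of ctr ×2
relevant: ✓, none of key, ctr, env goes unused
unrestricted: ✓, typability at ((P → P) → P → P) → P → P is all that's needed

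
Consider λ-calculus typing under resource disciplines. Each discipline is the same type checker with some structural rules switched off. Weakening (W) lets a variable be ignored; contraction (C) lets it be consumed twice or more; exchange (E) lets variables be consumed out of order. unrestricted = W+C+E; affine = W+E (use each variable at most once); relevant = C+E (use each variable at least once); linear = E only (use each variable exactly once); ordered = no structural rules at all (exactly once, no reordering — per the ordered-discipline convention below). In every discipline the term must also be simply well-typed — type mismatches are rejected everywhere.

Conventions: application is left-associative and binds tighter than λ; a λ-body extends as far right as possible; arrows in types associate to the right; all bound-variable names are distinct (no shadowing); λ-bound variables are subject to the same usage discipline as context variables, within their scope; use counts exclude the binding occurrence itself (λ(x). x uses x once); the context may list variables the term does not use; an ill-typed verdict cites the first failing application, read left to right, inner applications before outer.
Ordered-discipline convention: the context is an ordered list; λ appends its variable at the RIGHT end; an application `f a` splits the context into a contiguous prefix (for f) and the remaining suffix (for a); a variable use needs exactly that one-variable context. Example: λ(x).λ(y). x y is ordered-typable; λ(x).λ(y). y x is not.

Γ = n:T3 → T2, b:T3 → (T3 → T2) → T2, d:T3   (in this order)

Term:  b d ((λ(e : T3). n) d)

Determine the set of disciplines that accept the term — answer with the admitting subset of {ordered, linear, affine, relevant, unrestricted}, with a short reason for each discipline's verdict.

admitted in: unrestricted
variable uses: n: 1×; b: 1×; d: 2×; e [bound]: 0×
order of uses: b, d, n, d
typing: the term checks, with type T2
ordered ✗ (uses contraction: d ×2; e left unused)
linear ✗ (uses contraction: d ×2; e left unused)
affine ✗ (uses contraction: d ×2)
relevant ✗ (e left unused)
unrestricted ✓ (well-typed at T2; no restrictions here)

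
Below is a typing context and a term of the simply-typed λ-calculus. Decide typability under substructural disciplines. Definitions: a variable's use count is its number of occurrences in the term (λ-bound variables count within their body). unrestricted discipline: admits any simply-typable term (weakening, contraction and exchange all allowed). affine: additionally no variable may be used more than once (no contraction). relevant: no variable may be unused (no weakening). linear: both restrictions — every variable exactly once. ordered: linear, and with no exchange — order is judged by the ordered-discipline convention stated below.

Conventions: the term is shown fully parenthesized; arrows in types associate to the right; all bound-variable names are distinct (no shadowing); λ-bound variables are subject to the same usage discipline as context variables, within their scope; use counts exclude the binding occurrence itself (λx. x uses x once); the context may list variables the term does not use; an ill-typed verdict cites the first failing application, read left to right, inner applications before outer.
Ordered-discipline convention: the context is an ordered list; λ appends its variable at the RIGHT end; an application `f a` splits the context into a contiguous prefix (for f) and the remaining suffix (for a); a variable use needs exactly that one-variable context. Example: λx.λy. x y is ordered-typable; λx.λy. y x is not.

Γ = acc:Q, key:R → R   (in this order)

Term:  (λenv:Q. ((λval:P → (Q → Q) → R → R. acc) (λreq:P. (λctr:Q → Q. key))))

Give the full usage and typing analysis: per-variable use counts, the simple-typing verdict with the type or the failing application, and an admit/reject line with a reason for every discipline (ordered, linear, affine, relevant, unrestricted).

counts: acc: 1, key: 1, env [bound]: 0, val [bound]: 0, req [bound]: 0, ctr [bound]: 0
uses in reading order: acc, key
typing: the term checks, with type Q → Q
ordered: ✗ — needs weakening: env, val, req, ctr unused
linear: ✗ — needs weakening: env, val, req, ctr unused
affine: ✓ — at most one use each (acc, key, env, val, req, ctr)
relevant: ✗ — needs weakening: env, val, req, ctr unused
unrestricted: ✓ — well-typed at Q → Q; no restrictions here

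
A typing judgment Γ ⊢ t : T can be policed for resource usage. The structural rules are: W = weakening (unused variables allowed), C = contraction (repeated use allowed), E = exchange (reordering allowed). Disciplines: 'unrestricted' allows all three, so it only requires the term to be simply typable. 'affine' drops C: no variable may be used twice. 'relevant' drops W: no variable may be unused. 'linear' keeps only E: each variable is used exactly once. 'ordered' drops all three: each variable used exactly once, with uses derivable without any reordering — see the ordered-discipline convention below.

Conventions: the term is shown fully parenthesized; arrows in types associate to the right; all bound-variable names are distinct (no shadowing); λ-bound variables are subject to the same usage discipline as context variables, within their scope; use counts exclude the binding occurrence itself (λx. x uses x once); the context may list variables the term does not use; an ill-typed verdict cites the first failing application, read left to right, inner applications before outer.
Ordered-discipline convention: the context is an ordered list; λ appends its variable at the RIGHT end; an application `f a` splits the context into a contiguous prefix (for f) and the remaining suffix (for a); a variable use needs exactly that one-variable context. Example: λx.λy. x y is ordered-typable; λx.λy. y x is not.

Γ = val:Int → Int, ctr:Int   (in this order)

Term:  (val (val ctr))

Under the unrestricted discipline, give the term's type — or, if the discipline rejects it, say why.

term : Int
counts: val ×2; ctr ×1
use order (left to right): val, val, ctr
typing: ✓ — Int
per-discipline verdicts: ordered ✗ · linear ✗ · affine ✗ · relevant ✓ · unrestricted ✓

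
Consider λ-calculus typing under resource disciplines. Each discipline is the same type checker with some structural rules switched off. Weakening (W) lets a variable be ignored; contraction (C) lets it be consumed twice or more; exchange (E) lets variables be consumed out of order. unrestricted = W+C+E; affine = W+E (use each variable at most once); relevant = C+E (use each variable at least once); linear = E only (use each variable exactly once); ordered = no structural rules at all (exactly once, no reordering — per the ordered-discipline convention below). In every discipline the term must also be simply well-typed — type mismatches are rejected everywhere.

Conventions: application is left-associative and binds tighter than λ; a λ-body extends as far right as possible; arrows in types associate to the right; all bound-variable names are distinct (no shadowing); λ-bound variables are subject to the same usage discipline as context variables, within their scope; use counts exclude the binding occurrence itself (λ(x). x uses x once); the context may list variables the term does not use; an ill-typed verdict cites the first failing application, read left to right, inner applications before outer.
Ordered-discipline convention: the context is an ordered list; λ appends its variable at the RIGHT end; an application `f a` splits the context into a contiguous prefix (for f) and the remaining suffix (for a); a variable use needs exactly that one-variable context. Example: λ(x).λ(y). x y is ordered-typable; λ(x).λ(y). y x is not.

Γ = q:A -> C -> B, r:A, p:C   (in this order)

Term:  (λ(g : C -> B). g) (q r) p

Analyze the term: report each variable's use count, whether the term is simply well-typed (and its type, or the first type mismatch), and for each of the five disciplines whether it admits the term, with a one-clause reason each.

use counts: q: 1, r: 1, p: 1, g [bound]: 1
left-to-right use order: g, q, r, p
typing: well-typed at B
ordered: ✓, single-use (q, r, p, g), ordered derivation ok
linear: ✓, exactly-once usage across q, r, p, g
affine: ✓, no duplicate uses among q, r, p, g
relevant: ✓, at least one use each (q, r, p, g)
unrestricted: ✓, type-checks (B) and nothing is barred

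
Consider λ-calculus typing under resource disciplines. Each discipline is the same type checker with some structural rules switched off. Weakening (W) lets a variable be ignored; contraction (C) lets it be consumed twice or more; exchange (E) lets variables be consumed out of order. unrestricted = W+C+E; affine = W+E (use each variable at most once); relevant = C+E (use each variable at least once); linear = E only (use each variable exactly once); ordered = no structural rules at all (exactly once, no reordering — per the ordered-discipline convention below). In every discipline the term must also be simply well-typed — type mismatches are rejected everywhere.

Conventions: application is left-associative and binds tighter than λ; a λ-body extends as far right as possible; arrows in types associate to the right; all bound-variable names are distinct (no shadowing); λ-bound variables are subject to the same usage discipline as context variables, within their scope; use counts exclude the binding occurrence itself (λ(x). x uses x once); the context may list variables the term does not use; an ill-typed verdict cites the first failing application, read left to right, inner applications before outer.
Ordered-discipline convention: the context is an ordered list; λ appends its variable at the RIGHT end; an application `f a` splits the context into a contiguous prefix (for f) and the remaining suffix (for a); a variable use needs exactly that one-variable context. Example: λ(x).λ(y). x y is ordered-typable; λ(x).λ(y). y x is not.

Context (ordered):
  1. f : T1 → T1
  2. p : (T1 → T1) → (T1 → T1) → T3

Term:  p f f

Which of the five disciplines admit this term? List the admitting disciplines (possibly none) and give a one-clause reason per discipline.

admitted by: relevant, unrestricted
use counts: f: 2, p: 1
order of uses: p, f, f
typing: the term checks, with type T3
ordered: ✗ — repeated use of f ×2
linear: ✗ — repeated use of f ×2
affine: ✗ — repeated use of f ×2
relevant: ✓ — every one of f, p appears
unrestricted: ✓ — type-checks (T3) and nothing is barred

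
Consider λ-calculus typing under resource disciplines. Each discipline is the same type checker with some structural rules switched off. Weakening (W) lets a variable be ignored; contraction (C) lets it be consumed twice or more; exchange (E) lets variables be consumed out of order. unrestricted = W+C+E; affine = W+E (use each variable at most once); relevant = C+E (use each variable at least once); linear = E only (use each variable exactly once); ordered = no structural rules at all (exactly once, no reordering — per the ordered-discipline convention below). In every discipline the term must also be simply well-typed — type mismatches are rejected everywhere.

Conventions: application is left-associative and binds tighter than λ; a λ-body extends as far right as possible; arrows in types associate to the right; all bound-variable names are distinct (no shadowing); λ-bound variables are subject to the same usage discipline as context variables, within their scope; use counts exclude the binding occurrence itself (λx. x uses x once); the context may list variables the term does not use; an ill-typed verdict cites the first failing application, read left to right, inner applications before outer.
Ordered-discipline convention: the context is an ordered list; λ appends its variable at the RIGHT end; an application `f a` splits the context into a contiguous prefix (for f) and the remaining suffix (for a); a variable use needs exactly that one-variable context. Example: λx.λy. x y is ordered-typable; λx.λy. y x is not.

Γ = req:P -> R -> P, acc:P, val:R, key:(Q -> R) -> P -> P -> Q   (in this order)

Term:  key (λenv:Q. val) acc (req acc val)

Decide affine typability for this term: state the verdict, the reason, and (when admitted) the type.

no — needs contraction — acc ×2, val ×2
usage: req: 1; acc: 2; val: 2; key: 1; env (λ-bound): 0
use order (left to right): key, val, acc, req, acc, val
typing: well-typed at Q
summary: ordered ✗, linear ✗, affine ✗, relevant ✗, unrestricted ✓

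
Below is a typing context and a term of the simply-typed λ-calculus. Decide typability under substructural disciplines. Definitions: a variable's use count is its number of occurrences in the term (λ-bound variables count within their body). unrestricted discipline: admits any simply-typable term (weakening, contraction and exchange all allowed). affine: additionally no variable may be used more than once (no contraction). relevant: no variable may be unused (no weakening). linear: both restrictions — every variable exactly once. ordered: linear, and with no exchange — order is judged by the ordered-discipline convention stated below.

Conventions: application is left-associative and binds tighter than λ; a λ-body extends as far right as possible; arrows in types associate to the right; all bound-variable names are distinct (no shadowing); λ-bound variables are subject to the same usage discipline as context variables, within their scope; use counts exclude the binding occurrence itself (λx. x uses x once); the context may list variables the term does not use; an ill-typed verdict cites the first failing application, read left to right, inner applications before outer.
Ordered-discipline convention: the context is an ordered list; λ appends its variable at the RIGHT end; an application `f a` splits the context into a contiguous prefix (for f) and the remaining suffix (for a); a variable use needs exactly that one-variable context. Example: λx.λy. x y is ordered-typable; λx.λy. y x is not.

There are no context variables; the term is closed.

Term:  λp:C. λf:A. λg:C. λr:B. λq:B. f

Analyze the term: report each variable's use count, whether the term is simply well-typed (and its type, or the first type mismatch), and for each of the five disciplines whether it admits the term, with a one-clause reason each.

use counts: p [bound]=0; f [bound]=1; g [bound]=0; r [bound]=0; q [bound]=0
order of uses: f
typing: the term checks, with type C -> A -> C -> B -> B -> A
ordered: ✗, unused: p, g, r, q — weakening required
linear: ✗, unused: p, g, r, q — weakening required
affine: ✓, no duplicate uses among p, f, g, r, q
relevant: ✗, unused: p, g, r, q — weakening required
unrestricted: ✓, type-checks (C -> A -> C -> B -> B -> A) and nothing is barred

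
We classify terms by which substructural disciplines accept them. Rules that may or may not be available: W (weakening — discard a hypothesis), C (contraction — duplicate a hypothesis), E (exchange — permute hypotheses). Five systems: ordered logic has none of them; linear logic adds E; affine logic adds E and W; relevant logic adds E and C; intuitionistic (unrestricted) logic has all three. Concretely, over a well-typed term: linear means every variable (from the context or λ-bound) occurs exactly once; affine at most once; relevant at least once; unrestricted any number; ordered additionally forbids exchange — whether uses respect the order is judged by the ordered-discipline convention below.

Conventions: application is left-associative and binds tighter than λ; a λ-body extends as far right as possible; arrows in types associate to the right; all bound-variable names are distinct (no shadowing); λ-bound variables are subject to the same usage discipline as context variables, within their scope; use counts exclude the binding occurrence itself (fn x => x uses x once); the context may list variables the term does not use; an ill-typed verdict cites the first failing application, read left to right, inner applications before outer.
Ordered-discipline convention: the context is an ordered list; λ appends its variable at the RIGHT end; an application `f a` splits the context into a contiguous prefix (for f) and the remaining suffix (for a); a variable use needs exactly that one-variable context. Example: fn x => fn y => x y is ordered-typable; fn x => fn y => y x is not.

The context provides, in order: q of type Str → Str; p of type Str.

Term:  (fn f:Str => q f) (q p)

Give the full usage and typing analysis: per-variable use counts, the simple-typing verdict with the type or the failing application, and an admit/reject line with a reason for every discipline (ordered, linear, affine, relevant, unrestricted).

counts: q: 2, p: 1, f [bound]: 1
use order (left to right): q, f, q, p
typing: the term checks, with type Str
ordered: ✗ — q ×2 used more than once (contraction)
linear: ✗ — q ×2 used more than once (contraction)
affine: ✗ — q ×2 used more than once (contraction)
relevant: ✓ — at least one use each (q, p, f)
unrestricted: ✓ — typability at Str is all that's needed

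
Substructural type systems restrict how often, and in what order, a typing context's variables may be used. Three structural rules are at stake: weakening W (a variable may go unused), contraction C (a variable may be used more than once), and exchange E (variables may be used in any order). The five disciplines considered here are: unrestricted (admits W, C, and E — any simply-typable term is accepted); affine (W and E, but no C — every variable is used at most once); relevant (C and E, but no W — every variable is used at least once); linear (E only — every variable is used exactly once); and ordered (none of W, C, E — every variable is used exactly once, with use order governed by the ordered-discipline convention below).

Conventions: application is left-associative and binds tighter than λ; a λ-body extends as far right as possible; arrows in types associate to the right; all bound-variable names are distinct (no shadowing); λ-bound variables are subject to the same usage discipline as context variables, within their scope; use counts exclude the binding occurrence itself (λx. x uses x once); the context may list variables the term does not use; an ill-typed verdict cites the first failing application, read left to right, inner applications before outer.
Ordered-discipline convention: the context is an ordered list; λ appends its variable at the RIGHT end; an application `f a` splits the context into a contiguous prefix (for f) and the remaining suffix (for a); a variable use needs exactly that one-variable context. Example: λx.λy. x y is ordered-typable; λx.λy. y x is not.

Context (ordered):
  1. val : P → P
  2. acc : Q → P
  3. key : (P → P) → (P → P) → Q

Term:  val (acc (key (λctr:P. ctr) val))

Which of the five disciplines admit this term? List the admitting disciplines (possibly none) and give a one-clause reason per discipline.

admitted in: relevant, unrestricted
use counts: val: 2×; acc: 1×; key: 1×; ctr [bound]: 1×
uses in reading order: val, acc, key, ctr, val
typing: the term checks, with type P
ordered: ✗, repeated use of val ×2
linear: ✗, repeated use of val ×2
affine: ✗, repeated use of val ×2
relevant: ✓, none of val, acc, key, ctr goes unused
unrestricted: ✓, well-typed at P; no restrictions here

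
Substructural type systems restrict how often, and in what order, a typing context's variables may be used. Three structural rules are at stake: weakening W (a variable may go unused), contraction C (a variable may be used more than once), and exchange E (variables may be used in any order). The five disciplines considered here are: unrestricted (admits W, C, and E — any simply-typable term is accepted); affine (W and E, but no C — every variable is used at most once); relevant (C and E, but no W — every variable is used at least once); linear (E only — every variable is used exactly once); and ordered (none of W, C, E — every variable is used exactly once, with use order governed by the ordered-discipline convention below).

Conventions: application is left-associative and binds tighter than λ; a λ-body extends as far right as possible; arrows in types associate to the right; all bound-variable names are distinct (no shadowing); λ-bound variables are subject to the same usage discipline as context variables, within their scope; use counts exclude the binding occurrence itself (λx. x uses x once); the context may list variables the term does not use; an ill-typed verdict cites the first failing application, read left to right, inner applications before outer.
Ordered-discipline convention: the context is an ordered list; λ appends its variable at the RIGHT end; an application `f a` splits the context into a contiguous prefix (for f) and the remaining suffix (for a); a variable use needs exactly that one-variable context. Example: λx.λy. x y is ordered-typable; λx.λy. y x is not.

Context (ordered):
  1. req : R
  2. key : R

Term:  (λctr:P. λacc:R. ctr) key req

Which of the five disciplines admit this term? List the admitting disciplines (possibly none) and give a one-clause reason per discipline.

admitted in: none
usage: req: 1; key: 1; ctr [bound]: 1; acc [bound]: 0
uses in reading order: ctr, key, req
typing: ill-typed: an application expects P but receives R
ordered ✗ (the type mismatch rejects it)
linear ✗ (not simply typable)
affine ✗ (fails simple typing)
relevant ✗ (a type mismatch blocks all five)
unrestricted ✗ (the type mismatch rejects it)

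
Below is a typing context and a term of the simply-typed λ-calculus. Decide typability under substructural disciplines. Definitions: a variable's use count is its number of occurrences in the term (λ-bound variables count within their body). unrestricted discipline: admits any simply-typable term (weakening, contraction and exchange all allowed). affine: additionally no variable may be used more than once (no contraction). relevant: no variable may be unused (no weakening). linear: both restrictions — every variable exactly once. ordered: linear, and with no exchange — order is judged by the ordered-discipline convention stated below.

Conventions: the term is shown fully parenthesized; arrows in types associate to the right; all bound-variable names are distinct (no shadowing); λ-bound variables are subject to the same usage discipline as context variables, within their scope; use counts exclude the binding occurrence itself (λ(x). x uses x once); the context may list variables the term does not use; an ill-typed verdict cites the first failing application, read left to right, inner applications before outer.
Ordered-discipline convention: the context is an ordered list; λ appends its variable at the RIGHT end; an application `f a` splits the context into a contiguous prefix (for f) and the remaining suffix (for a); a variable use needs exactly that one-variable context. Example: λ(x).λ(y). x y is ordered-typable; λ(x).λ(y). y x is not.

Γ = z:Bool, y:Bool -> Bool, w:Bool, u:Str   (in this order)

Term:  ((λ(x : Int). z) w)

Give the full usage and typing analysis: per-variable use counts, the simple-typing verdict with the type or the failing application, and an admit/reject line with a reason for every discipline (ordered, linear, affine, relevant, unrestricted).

variable uses: z ×1; y ×0; w ×1; u ×0; x (λ-bound) ×0
left-to-right use order: z, w
typing: ill-typed: argument of type Bool where Int is required
ordered: ✗, not simply typable
linear: ✗, fails simple typing
affine: ✗, a type mismatch blocks all five
relevant: ✗, the type mismatch rejects it
unrestricted: ✗, not simply typable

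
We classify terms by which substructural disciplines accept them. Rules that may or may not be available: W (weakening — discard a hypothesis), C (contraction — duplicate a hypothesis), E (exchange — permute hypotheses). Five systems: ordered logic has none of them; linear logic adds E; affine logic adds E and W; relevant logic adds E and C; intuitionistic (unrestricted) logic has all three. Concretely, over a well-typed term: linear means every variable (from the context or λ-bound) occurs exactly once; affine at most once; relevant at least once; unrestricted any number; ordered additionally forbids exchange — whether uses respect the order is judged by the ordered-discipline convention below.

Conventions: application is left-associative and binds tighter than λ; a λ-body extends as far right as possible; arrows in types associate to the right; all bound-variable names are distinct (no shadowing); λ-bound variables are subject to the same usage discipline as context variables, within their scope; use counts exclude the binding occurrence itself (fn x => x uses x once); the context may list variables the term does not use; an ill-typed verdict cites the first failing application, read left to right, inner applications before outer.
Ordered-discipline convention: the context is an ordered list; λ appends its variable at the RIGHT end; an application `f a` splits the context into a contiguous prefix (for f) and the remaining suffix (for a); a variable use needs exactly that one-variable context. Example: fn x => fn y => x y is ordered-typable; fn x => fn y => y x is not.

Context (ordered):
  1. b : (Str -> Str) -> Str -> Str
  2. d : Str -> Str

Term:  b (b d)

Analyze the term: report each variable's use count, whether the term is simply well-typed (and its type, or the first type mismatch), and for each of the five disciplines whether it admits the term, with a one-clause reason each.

variable uses: b ×2, d ×1
use order (left to right): b, b, d
typing: ✓ — Str -> Str
ordered ✗ (repeated use of b ×2)
linear ✗ (repeated use of b ×2)
affine ✗ (repeated use of b ×2)
relevant ✓ (every one of b, d appears)
unrestricted ✓ (simply typable at Str -> Str; W, C, E all held)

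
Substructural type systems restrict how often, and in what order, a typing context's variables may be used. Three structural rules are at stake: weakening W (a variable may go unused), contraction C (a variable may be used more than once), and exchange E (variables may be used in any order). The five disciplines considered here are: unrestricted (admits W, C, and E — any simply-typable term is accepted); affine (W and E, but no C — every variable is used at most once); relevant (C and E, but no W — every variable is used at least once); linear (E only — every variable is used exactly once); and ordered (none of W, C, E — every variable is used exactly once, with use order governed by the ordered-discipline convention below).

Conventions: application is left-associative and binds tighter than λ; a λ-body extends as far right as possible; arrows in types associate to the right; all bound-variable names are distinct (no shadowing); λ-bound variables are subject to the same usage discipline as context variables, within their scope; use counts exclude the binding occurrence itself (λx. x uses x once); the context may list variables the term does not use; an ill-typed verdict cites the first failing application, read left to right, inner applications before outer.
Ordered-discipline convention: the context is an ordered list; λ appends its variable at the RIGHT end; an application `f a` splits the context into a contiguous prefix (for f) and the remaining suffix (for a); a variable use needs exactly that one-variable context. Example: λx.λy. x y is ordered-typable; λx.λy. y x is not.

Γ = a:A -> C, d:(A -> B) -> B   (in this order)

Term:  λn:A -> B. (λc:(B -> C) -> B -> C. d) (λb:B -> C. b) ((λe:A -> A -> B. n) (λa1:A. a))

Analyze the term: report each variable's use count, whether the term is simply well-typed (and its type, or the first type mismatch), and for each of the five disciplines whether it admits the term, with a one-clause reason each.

counts: a ×1; d ×1; n (λ-bound) ×1; c (λ-bound) ×0; b (λ-bound) ×1; e (λ-bound) ×0; a1 (λ-bound) ×0
order of uses: d, b, n, a
typing: ill-typed: an argument A -> A -> C mismatches the expected A -> A -> B
ordered ✗ (the type mismatch rejects it)
linear ✗ (not simply typable)
affine ✗ (fails simple typing)
relevant ✗ (a type mismatch blocks all five)
unrestricted ✗ (the type mismatch rejects it)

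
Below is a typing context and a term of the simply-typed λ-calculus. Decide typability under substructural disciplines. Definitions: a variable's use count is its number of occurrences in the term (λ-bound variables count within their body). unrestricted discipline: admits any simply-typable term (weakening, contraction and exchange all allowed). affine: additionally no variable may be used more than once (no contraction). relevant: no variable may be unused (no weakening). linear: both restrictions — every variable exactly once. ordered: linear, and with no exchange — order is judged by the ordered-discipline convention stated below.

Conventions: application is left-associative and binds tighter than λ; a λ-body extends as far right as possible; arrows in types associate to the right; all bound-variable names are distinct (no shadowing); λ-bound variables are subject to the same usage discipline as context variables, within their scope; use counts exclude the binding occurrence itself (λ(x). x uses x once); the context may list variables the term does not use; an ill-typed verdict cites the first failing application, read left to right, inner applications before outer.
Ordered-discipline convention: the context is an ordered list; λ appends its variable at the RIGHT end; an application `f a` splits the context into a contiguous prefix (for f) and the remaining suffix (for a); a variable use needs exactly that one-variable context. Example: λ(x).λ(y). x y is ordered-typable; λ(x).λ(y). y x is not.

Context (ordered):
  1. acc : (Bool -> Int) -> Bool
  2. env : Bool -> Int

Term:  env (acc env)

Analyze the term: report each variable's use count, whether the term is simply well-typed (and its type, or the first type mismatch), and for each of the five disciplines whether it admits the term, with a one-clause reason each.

counts: acc: 1×, env: 2×
use order (left to right): env, acc, env
typing: well-typed — term : Int
ordered: ✗, needs contraction — env ×2
linear: ✗, needs contraction — env ×2
affine: ✗, needs contraction — env ×2
relevant: ✓, every one of acc, env appears
unrestricted: ✓, simply typable at Int; W, C, E all held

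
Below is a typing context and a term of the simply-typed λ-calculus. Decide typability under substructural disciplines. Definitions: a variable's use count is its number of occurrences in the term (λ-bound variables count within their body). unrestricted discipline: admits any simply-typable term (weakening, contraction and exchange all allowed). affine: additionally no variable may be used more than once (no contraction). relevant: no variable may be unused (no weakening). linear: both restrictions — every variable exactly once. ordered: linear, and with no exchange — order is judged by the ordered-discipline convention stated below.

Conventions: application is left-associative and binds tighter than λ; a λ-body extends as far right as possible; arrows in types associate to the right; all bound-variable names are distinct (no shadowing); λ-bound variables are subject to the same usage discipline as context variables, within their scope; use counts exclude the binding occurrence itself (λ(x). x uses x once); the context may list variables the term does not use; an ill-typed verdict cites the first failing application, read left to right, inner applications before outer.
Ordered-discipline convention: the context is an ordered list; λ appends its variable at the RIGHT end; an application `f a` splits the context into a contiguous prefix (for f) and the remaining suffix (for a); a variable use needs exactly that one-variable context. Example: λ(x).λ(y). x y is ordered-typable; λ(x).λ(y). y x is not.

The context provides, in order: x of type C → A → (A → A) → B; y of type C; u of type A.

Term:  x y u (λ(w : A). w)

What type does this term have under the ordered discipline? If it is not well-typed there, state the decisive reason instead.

term : B
variable uses: x: 1×; y: 1×; u: 1×; w [bound]: 1×
use order (left to right): x, y, u, w
typing: ✓ — B
across the five disciplines: ordered ✓ | linear ✓ | affine ✓ | relevant ✓ | unrestricted ✓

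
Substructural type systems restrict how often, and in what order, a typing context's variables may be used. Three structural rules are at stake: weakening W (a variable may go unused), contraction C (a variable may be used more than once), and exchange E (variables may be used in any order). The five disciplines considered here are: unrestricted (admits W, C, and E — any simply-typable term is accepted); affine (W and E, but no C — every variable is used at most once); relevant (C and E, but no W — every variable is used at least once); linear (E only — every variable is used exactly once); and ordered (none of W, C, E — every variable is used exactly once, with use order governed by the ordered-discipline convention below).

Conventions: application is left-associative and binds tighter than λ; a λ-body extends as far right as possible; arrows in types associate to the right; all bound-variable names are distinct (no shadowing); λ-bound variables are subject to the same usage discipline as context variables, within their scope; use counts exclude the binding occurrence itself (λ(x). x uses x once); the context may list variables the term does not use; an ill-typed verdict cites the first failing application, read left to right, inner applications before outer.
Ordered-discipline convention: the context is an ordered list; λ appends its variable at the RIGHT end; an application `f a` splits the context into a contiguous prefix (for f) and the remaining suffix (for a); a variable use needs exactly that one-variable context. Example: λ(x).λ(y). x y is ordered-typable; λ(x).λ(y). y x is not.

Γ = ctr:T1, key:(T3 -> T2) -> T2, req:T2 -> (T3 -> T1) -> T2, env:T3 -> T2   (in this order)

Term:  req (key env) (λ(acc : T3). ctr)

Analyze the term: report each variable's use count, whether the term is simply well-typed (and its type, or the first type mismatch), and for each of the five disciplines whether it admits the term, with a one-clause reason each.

variable uses: ctr: 1, key: 1, req: 1, env: 1, acc (bound): 0
uses in reading order: req, key, env, ctr
typing: ✓ — T2
ordered: ✗, unused: acc — weakening required
linear: ✗, unused: acc — weakening required
affine: ✓, ctr, key, req, env, acc: no repeats, contraction unneeded
relevant: ✗, unused: acc — weakening required
unrestricted: ✓, well-typed at T2; no restrictions here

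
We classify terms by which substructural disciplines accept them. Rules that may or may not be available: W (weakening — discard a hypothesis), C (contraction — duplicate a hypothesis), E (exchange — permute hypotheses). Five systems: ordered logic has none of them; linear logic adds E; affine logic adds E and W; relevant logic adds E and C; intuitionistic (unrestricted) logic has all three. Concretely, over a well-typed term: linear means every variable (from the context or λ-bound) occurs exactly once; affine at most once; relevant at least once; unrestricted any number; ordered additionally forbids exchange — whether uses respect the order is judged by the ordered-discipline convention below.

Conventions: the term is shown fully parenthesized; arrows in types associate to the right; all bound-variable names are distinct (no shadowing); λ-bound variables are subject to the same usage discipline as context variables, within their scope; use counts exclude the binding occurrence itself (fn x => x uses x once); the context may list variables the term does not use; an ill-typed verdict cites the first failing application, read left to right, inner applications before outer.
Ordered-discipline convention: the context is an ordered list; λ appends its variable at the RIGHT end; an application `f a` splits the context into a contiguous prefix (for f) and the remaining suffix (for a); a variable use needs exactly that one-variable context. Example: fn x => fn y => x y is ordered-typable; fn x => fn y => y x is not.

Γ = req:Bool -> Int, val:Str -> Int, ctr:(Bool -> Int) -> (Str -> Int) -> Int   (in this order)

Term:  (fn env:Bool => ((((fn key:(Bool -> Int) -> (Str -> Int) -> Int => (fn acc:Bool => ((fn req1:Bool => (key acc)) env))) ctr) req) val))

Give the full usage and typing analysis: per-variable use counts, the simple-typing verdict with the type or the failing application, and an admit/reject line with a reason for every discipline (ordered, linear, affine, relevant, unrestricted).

usage: req: 1, val: 1, ctr: 1, env (λ-bound): 1, key (λ-bound): 1, acc (λ-bound): 1, req1 (λ-bound): 0
order of uses: key, acc, env, ctr, req, val
typing: ill-typed: an argument Bool mismatches the expected Bool -> Int
ordered: ✗, not simply typable
linear: ✗, fails simple typing
affine: ✗, a type mismatch blocks all five
relevant: ✗, the type mismatch rejects it
unrestricted: ✗, not simply typable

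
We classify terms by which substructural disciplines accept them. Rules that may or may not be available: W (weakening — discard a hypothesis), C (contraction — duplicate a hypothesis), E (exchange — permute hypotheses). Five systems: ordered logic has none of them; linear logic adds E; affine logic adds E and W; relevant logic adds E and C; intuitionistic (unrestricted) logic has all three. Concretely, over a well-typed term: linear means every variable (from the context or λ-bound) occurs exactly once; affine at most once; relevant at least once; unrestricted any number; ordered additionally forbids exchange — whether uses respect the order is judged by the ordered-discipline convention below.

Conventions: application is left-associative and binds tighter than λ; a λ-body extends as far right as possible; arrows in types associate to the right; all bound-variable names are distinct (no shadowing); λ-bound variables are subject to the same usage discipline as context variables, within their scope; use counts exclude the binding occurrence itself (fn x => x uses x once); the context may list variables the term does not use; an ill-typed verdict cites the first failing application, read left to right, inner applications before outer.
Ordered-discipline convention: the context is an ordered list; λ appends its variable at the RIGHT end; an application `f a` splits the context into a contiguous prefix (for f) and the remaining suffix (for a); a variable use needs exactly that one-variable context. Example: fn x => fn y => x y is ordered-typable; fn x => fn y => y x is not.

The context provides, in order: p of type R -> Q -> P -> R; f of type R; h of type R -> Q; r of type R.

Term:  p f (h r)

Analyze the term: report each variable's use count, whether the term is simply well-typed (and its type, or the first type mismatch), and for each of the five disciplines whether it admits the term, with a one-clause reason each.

usage: p ×1, f ×1, h ×1, r ×1
order of uses: p, f, h, r
typing: the term checks, with type P -> R
ordered ✓ (p, f, h, r once each; derivable with no W/C/E)
linear ✓ (exactly-once usage across p, f, h, r)
affine ✓ (at most one use each (p, f, h, r))
relevant ✓ (at least one use each (p, f, h, r))
unrestricted ✓ (type-checks (P -> R) and nothing is barred)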